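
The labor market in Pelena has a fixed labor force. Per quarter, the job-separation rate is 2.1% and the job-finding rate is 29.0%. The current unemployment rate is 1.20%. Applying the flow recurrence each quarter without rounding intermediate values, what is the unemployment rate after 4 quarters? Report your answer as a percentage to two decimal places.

With a fixed labor force, u_{t+1} = u_t + s·(1−u_t) − f·u_t = u_t·(1−s−f) + s.
Here 1−s−f = 0.689 and s = 0.021.
u_1 = 0.012000 × 0.689 + 0.021 = 0.029268.
u_2 = 0.029268 × 0.689 + 0.021 = 0.041166.
u_3 = 0.041166 × 0.689 + 0.021 = 0.049363.
u_4 = 0.049363 × 0.689 + 0.021 = 0.055011.

Unemployment rate after four quarters ≈ 5.50%.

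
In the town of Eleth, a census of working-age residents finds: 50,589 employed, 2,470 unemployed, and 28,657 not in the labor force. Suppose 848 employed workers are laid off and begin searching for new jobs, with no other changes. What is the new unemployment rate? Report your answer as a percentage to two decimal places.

New unemployment rate ≈ 6.25%.

Initially, labor force = 50,589 + 2,470 = 53,059, so u = 2,470/53,059 = 4.66%.
After the change, employed falls and unemployed rises by 848; labor force unchanged → E = 49,741, U = 3,318, labor force = 53,059.
New unemployment rate = 3,318 / 53,059 = 6.25%.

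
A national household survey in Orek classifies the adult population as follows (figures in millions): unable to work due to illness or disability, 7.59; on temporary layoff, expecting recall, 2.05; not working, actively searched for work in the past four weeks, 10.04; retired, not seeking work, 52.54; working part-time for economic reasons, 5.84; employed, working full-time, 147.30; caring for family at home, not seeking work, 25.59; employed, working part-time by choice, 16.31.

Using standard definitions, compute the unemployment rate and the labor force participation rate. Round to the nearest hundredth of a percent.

Employed = 5.84 + 147.30 + 16.31 = 169.45 million (anyone who worked, including part-time for economic reasons, counts as employed).
Unemployed = 2.05 + 10.04 = 12.09 million (jobless and actively searching, or on temporary layoff).
Labor force = 169.45 + 12.09 = 181.54 million.
Not in labor force = 7.59 + 52.54 + 25.59 = 85.72 million (those not working and not actively searching are outside the labor force).
Civilian working-age population = 181.54 + 85.72 = 267.26 million.
Unemployment rate = 12.09 / 181.54 = 6.66%.
Labor force participation rate = 181.54 / 267.26 = 67.93%.

Unemployment rate ≈ 6.66%; labor force participation rate ≈ 67.93%.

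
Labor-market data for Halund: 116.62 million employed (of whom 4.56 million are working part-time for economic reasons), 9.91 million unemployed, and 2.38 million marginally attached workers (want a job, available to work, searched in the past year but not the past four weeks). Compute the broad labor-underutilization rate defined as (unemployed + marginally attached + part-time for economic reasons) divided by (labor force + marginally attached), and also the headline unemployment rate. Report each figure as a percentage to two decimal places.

Labor force = 116.62 + 9.91 = 126.53 million.
Numerator = 9.91 + 2.38 + 4.56 = 16.85 million.
Denominator = 126.53 + 2.38 = 128.91 million.
Broad rate = 16.85 / 128.91 = 13.07%.
Headline unemployment rate = 9.91 / 126.53 = 7.83%.

Broad underutilization rate ≈ 13.07%; headline unemployment rate ≈ 7.83%.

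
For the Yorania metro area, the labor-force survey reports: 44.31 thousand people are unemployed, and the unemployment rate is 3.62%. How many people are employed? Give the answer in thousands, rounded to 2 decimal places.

Labor force = U / u = 44.31 / 0.0362 ≈ 1,224.03 thousand.
Employed = labor force − unemployed = 1,224.03 − 44.31 = 1,179.72 thousand.

About 1,179.72 thousand are employed.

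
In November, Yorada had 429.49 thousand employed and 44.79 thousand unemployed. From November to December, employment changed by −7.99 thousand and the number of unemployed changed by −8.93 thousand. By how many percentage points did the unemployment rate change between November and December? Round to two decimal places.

November: labor force = 429.49 + 44.79 = 474.28; u = 44.79/474.28 = 9.44%.
December: labor force = 421.50 + 35.86 = 457.36; u = 35.86/457.36 = 7.84%.
Change = 7.84% − 9.44% = −1.60 pp.

The unemployment rate changed by −1.60 percentage points.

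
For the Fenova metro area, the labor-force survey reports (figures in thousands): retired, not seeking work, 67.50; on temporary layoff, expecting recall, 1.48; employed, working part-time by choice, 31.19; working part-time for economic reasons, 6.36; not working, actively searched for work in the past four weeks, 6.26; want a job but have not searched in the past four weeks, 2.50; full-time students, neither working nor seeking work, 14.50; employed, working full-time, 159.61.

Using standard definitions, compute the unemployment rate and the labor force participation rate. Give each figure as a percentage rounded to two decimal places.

Unemployment rate ≈ 3.78%; labor force participation rate ≈ 70.80%.

Employed = 31.19 + 6.36 + 159.61 = 197.16 thousand (anyone who worked, including part-time for economic reasons, counts as employed).
Unemployed = 1.48 + 6.26 = 7.74 thousand (jobless and actively searching, or on temporary layoff).
Labor force = 197.16 + 7.74 = 204.90 thousand.
Not in labor force = 67.50 + 2.50 + 14.50 = 84.50 thousand (those not working and not actively searching are outside the labor force — including those who want a job but have given up searching).
Civilian working-age population = 204.90 + 84.50 = 289.40 thousand.
Unemployment rate = 7.74 / 204.90 = 3.78%.
Labor force participation rate = 204.90 / 289.40 = 70.80%.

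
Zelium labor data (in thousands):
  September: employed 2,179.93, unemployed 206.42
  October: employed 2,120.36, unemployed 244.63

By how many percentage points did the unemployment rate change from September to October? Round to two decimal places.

The unemployment rate changed by +1.69 percentage points.

September: labor force = 2,179.93 + 206.42 = 2,386.35; u = 206.42/2,386.35 = 8.65%.
October: labor force = 2,120.36 + 244.63 = 2,364.99; u = 244.63/2,364.99 = 10.34%.
Change = 10.34% − 8.65% = +1.69 pp.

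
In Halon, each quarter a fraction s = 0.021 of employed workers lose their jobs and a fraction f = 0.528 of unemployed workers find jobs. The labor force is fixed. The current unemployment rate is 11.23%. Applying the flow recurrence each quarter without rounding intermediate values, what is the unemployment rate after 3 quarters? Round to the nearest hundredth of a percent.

With a fixed labor force, u_{t+1} = u_t + s·(1−u_t) − f·u_t = u_t·(1−s−f) + s.
Here 1−s−f = 0.451 and s = 0.021.
u_1 = 0.112300 × 0.451 + 0.021 = 0.071647.
u_2 = 0.071647 × 0.451 + 0.021 = 0.053313.
u_3 = 0.053313 × 0.451 + 0.021 = 0.045044.

Unemployment rate after three quarters ≈ 4.50%.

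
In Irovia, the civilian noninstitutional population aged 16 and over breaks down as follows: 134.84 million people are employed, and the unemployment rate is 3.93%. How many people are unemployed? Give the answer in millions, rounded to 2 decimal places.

Let U be the number unemployed. The labor force is E + U, and U/(E+U) = 0.0393.
So U = 0.0393 × 134.84 / (1 − 0.0393) = 5.2992 / 0.9607 ≈ 5.52 million.

About 5.52 million are unemployed.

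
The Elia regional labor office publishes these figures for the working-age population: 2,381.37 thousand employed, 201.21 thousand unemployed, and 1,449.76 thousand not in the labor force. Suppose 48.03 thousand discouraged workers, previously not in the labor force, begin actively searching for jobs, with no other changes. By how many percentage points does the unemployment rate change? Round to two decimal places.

The unemployment rate changes by +1.68 percentage points.

Initially, labor force = 2,381.37 + 201.21 = 2,582.58 thousand, so u = 201.21/2,582.58 = 7.79%.
After the change, unemployed and labor force both rise by 48.03 → E = 2,381.37, U = 249.24, labor force = 2,630.61 thousand.
New unemployment rate = 249.24 / 2,630.61 = 9.47%.
Change = 9.47% − 7.79% = +1.68 percentage points.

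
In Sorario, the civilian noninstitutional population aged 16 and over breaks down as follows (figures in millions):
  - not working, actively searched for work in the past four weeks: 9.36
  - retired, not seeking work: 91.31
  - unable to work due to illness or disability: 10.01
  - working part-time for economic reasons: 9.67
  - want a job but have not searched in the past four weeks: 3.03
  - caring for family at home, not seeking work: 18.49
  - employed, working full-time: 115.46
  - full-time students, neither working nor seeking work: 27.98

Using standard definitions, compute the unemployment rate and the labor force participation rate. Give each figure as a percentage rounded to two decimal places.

Employed = 9.67 + 115.46 = 125.13 million (anyone who worked, including part-time for economic reasons, counts as employed).
Unemployed = 9.36 million.
Labor force = 125.13 + 9.36 = 134.49 million.
Not in labor force = 91.31 + 10.01 + 3.03 + 18.49 + 27.98 = 150.82 million (those not working and not actively searching are outside the labor force — including those who want a job but have given up searching).
Civilian working-age population = 134.49 + 150.82 = 285.31 million.
Unemployment rate = 9.36 / 134.49 = 6.96%.
Labor force participation rate = 134.49 / 285.31 = 47.14%.

Unemployment rate ≈ 6.96%; labor force participation rate ≈ 47.14%.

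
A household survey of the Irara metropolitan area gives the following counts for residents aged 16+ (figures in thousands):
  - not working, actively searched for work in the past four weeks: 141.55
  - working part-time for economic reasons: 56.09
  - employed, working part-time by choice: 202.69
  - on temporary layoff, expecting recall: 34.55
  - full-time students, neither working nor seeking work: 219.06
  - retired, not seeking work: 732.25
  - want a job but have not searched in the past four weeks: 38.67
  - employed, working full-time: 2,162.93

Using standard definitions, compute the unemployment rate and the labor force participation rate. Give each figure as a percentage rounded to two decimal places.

Unemployment rate ≈ 6.78%; labor force participation rate ≈ 72.41%.

Employed = 56.09 + 202.69 + 2,162.93 = 2,421.71 thousand (anyone who worked, including part-time for economic reasons, counts as employed).
Unemployed = 141.55 + 34.55 = 176.10 thousand (jobless and actively searching, or on temporary layoff).
Labor force = 2,421.71 + 176.10 = 2,597.81 thousand.
Not in labor force = 219.06 + 732.25 + 38.67 = 989.98 thousand (those not working and not actively searching are outside the labor force — including those who want a job but have given up searching).
Civilian working-age population = 2,597.81 + 989.98 = 3,587.79 thousand.
Unemployment rate = 176.10 / 2,597.81 = 6.78%.
Labor force participation rate = 2,597.81 / 3,587.79 = 72.41%.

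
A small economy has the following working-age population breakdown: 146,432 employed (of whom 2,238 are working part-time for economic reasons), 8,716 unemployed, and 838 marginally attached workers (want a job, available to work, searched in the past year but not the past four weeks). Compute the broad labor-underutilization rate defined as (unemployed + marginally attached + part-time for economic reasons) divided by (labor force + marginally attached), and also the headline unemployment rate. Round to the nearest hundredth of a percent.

Labor force = 146,432 + 8,716 = 155,148.
Numerator = 8,716 + 838 + 2,238 = 11,792.
Denominator = 155,148 + 838 = 155,986.
Broad rate = 11,792 / 155,986 = 7.56%.
Headline unemployment rate = 8,716 / 155,148 = 5.62%.

Broad underutilization rate ≈ 7.56%; headline unemployment rate ≈ 5.62%.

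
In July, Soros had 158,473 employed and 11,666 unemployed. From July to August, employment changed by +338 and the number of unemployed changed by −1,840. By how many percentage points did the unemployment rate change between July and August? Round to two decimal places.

July: labor force = 158,473 + 11,666 = 170,139; u = 11,666/170,139 = 6.86%.
August: labor force = 158,811 + 9,826 = 168,637; u = 9,826/168,637 = 5.83%.
Change = 5.83% − 6.86% = −1.03 pp.

The unemployment rate changed by −1.03 percentage points.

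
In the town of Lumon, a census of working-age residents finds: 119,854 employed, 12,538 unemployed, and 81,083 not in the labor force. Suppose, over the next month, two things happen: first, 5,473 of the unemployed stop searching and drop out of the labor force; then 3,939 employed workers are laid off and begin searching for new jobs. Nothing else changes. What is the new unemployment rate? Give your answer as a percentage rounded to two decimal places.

Initially, labor force = 119,854 + 12,538 = 132,392, so u = 12,538/132,392 = 9.47%.
After the first change, unemployed and labor force both fall by 5,473 → E = 119,854, U = 7,065, labor force = 126,919.
After the second change, employed falls and unemployed rises by 3,939; labor force unchanged → E = 115,915, U = 11,004, labor force = 126,919.
New unemployment rate = 11,004 / 126,919 = 8.67%.

New unemployment rate ≈ 8.67%.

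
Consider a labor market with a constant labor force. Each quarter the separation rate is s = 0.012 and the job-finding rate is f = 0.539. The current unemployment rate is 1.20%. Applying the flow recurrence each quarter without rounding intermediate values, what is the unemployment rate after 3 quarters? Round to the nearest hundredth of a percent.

Unemployment rate after three quarters ≈ 2.09%.

With a fixed labor force, u_{t+1} = u_t + s·(1−u_t) − f·u_t = u_t·(1−s−f) + s.
Here 1−s−f = 0.449 and s = 0.012.
u_1 = 0.012000 × 0.449 + 0.012 = 0.017388.
u_2 = 0.017388 × 0.449 + 0.012 = 0.019807.
u_3 = 0.019807 × 0.449 + 0.012 = 0.020893.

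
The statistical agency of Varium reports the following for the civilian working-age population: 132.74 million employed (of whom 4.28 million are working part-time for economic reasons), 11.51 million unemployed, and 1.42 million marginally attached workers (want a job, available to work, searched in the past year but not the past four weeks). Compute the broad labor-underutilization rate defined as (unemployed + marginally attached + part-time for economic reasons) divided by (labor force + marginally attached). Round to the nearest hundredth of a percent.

Broad underutilization rate ≈ 11.81%.

Labor force = 132.74 + 11.51 = 144.25 million.
Numerator = 11.51 + 1.42 + 4.28 = 17.21 million.
Denominator = 144.25 + 1.42 = 145.67 million.
Broad rate = 17.21 / 145.67 = 11.81%.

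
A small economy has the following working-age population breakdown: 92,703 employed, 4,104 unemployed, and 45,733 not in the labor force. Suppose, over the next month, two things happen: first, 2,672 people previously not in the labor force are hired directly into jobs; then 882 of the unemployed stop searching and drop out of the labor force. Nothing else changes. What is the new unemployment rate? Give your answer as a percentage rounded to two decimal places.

New unemployment rate ≈ 3.27%.

Initially, labor force = 92,703 + 4,104 = 96,807, so u = 4,104/96,807 = 4.24%.
After the first change, employed and labor force both rise by 2,672; unemployed unchanged → E = 95,375, U = 4,104, labor force = 99,479.
After the second change, unemployed and labor force both fall by 882 → E = 95,375, U = 3,222, labor force = 98,597.
New unemployment rate = 3,222 / 98,597 = 3.27%.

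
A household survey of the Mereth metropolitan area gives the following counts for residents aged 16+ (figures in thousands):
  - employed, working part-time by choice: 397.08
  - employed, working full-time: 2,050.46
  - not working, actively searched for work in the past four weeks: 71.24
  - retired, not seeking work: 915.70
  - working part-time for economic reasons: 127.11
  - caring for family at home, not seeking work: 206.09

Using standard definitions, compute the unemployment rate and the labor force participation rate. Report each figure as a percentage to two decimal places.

Unemployment rate ≈ 2.69%; labor force participation rate ≈ 70.23%.

Employed = 397.08 + 2,050.46 + 127.11 = 2,574.65 thousand (anyone who worked, including part-time for economic reasons, counts as employed).
Unemployed = 71.24 thousand.
Labor force = 2,574.65 + 71.24 = 2,645.89 thousand.
Not in labor force = 915.70 + 206.09 = 1,121.79 thousand (those not working and not actively searching are outside the labor force).
Civilian working-age population = 2,645.89 + 1,121.79 = 3,767.68 thousand.
Unemployment rate = 71.24 / 2,645.89 = 2.69%.
Labor force participation rate = 2,645.89 / 3,767.68 = 70.23%.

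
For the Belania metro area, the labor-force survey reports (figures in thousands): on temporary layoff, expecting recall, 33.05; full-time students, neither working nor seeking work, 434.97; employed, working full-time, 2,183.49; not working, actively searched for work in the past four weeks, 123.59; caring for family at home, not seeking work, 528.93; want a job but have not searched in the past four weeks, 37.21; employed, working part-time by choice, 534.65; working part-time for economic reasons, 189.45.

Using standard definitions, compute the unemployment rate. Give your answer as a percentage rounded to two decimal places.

Employed = 2,183.49 + 534.65 + 189.45 = 2,907.59 thousand (anyone who worked, including part-time for economic reasons, counts as employed).
Unemployed = 33.05 + 123.59 = 156.64 thousand (jobless and actively searching, or on temporary layoff).
Labor force = 2,907.59 + 156.64 = 3,064.23 thousand.
Unemployment rate = 156.64 / 3,064.23 = 5.11%.

Unemployment rate ≈ 5.11%.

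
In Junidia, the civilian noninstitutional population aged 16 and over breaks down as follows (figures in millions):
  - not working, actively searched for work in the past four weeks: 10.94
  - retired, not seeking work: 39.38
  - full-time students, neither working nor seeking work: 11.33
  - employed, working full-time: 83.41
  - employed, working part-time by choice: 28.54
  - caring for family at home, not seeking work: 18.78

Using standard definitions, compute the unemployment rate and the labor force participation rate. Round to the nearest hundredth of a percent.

Employed = 83.41 + 28.54 = 111.95 million.
Unemployed = 10.94 million.
Labor force = 111.95 + 10.94 = 122.89 million.
Not in labor force = 39.38 + 11.33 + 18.78 = 69.49 million (those not working and not actively searching are outside the labor force).
Civilian working-age population = 122.89 + 69.49 = 192.38 million.
Unemployment rate = 10.94 / 122.89 = 8.90%.
Labor force participation rate = 122.89 / 192.38 = 63.88%.

Unemployment rate ≈ 8.90%; labor force participation rate ≈ 63.88%.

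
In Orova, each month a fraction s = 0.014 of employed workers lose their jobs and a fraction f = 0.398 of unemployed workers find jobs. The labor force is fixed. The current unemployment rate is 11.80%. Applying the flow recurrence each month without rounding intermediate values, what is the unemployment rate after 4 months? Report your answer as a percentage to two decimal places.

With a fixed labor force, u_{t+1} = u_t + s·(1−u_t) − f·u_t = u_t·(1−s−f) + s.
Here 1−s−f = 0.588 and s = 0.014.
u_1 = 0.118000 × 0.588 + 0.014 = 0.083384.
u_2 = 0.083384 × 0.588 + 0.014 = 0.063030.
u_3 = 0.063030 × 0.588 + 0.014 = 0.051062.
u_4 = 0.051062 × 0.588 + 0.014 = 0.044024.

Unemployment rate after four months ≈ 4.40%.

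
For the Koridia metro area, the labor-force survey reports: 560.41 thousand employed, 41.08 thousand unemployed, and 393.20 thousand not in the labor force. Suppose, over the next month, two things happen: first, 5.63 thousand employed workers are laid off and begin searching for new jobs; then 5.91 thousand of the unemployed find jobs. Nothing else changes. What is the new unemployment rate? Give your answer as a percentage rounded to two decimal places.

New unemployment rate ≈ 6.78%.

Initially, labor force = 560.41 + 41.08 = 601.49 thousand, so u = 41.08/601.49 = 6.83%.
After the first change, employed falls and unemployed rises by 5.63; labor force unchanged → E = 554.78, U = 46.71, labor force = 601.49 thousand.
After the second change, unemployed falls and employed rises by 5.91; labor force unchanged → E = 560.69, U = 40.80, labor force = 601.49 thousand.
New unemployment rate = 40.80 / 601.49 = 6.78%.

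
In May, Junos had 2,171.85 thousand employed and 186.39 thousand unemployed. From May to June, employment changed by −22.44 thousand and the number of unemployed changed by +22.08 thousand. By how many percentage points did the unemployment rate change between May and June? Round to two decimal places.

May: labor force = 2,171.85 + 186.39 = 2,358.24; u = 186.39/2,358.24 = 7.90%.
June: labor force = 2,149.41 + 208.47 = 2,357.88; u = 208.47/2,357.88 = 8.84%.
Change = 8.84% − 7.90% = +0.94 pp.

The unemployment rate changed by +0.94 percentage points.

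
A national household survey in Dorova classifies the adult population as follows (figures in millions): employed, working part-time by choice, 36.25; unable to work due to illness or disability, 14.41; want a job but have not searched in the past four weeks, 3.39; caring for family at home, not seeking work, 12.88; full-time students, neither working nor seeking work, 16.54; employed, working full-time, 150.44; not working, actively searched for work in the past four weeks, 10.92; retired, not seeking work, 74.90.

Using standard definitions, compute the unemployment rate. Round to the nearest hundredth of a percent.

Employed = 36.25 + 150.44 = 186.69 million.
Unemployed = 10.92 million.
Labor force = 186.69 + 10.92 = 197.61 million.
Unemployment rate = 10.92 / 197.61 = 5.53%.

Unemployment rate ≈ 5.53%.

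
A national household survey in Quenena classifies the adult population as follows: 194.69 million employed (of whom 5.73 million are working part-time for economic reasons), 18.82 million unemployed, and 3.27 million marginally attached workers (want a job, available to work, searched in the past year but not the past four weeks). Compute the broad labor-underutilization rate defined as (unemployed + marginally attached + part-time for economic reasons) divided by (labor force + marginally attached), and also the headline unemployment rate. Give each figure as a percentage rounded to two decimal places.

Labor force = 194.69 + 18.82 = 213.51 million.
Numerator = 18.82 + 3.27 + 5.73 = 27.82 million.
Denominator = 213.51 + 3.27 = 216.78 million.
Broad rate = 27.82 / 216.78 = 12.83%.
Headline unemployment rate = 18.82 / 213.51 = 8.81%.

Broad underutilization rate ≈ 12.83%; headline unemployment rate ≈ 8.81%.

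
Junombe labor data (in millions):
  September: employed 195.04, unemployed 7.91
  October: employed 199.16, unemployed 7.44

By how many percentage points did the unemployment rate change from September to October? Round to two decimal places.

September: labor force = 195.04 + 7.91 = 202.95; u = 7.91/202.95 = 3.90%.
October: labor force = 199.16 + 7.44 = 206.60; u = 7.44/206.60 = 3.60%.
Change = 3.60% − 3.90% = −0.30 pp.

The unemployment rate changed by −0.30 percentage points.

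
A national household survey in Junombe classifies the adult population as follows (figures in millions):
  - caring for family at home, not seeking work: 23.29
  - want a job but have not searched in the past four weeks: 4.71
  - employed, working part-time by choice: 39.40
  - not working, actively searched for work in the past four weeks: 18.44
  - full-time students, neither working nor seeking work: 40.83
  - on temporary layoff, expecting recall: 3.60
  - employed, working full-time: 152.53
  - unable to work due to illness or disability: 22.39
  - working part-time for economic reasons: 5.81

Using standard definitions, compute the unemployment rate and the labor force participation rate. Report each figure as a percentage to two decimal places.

Employed = 39.40 + 152.53 + 5.81 = 197.74 million (anyone who worked, including part-time for economic reasons, counts as employed).
Unemployed = 18.44 + 3.60 = 22.04 million (jobless and actively searching, or on temporary layoff).
Labor force = 197.74 + 22.04 = 219.78 million.
Not in labor force = 23.29 + 4.71 + 40.83 + 22.39 = 91.22 million (those not working and not actively searching are outside the labor force — including those who want a job but have given up searching).
Civilian working-age population = 219.78 + 91.22 = 311.00 million.
Unemployment rate = 22.04 / 219.78 = 10.03%.
Labor force participation rate = 219.78 / 311.00 = 70.67%.

Unemployment rate ≈ 10.03%; labor force participation rate ≈ 70.67%.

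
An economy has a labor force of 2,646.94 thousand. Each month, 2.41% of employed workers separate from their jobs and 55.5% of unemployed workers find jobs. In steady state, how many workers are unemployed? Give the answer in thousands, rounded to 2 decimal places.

Steady-state unemployment rate u* = s/(s+f) = 2.41/(2.41+55.5) = 0.041616.
Unemployed = u* × labor force = 0.041616 × 2,646.94 ≈ 110.16 thousand.

About 110.16 thousand are unemployed in steady state.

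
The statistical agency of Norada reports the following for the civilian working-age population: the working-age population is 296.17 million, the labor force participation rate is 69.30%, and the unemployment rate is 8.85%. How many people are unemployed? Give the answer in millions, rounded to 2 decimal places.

About 18.16 million are unemployed.

Labor force = 0.6930 × 296.17 = 205.25 million.
Unemployed = 0.0885 × 205.25 ≈ 18.16 million.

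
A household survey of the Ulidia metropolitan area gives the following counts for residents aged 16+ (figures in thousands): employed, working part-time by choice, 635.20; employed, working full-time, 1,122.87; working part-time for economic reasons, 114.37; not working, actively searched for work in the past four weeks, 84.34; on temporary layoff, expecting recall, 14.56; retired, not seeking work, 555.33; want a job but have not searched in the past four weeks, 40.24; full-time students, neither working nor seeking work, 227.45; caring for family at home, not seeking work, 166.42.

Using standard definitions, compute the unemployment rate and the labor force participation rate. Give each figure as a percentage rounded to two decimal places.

Employed = 635.20 + 1,122.87 + 114.37 = 1,872.44 thousand (anyone who worked, including part-time for economic reasons, counts as employed).
Unemployed = 84.34 + 14.56 = 98.90 thousand (jobless and actively searching, or on temporary layoff).
Labor force = 1,872.44 + 98.90 = 1,971.34 thousand.
Not in labor force = 555.33 + 40.24 + 227.45 + 166.42 = 989.44 thousand (those not working and not actively searching are outside the labor force — including those who want a job but have given up searching).
Civilian working-age population = 1,971.34 + 989.44 = 2,960.78 thousand.
Unemployment rate = 98.90 / 1,971.34 = 5.02%.
Labor force participation rate = 1,971.34 / 2,960.78 = 66.58%.

Unemployment rate ≈ 5.02%; labor force participation rate ≈ 66.58%.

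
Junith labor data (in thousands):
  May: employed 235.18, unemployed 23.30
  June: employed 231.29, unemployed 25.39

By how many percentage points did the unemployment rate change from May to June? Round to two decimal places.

May: labor force = 235.18 + 23.30 = 258.48; u = 23.30/258.48 = 9.01%.
June: labor force = 231.29 + 25.39 = 256.68; u = 25.39/256.68 = 9.89%.
Change = 9.89% − 9.01% = +0.88 pp.

The unemployment rate changed by +0.88 percentage points.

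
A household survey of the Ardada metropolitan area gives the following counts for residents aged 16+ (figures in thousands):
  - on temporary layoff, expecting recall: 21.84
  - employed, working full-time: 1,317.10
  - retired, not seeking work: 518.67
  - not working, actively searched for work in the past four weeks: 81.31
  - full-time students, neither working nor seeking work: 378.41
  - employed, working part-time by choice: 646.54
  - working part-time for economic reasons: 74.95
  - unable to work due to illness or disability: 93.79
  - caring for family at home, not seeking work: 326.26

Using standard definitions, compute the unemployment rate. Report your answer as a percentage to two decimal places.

Unemployment rate ≈ 4.82%.

Employed = 1,317.10 + 646.54 + 74.95 = 2,038.59 thousand (anyone who worked, including part-time for economic reasons, counts as employed).
Unemployed = 21.84 + 81.31 = 103.15 thousand (jobless and actively searching, or on temporary layoff).
Labor force = 2,038.59 + 103.15 = 2,141.74 thousand.
Unemployment rate = 103.15 / 2,141.74 = 4.82%.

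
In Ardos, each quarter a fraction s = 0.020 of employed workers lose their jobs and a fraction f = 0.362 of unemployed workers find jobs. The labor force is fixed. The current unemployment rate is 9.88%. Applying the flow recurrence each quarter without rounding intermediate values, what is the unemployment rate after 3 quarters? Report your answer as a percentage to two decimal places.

With a fixed labor force, u_{t+1} = u_t + s·(1−u_t) − f·u_t = u_t·(1−s−f) + s.
Here 1−s−f = 0.618 and s = 0.020.
u_1 = 0.098800 × 0.618 + 0.020 = 0.081058.
u_2 = 0.081058 × 0.618 + 0.020 = 0.070094.
u_3 = 0.070094 × 0.618 + 0.020 = 0.063318.

Unemployment rate after three quarters ≈ 6.33%.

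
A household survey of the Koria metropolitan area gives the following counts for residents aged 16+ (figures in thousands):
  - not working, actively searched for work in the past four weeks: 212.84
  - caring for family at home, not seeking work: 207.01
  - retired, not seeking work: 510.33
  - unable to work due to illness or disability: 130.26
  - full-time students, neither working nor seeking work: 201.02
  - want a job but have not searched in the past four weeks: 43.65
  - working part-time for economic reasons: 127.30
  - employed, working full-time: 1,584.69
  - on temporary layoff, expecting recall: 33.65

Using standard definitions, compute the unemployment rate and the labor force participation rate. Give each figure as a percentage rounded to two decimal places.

Unemployment rate ≈ 12.59%; labor force participation rate ≈ 64.20%.

Employed = 127.30 + 1,584.69 = 1,711.99 thousand (anyone who worked, including part-time for economic reasons, counts as employed).
Unemployed = 212.84 + 33.65 = 246.49 thousand (jobless and actively searching, or on temporary layoff).
Labor force = 1,711.99 + 246.49 = 1,958.48 thousand.
Not in labor force = 207.01 + 510.33 + 130.26 + 201.02 + 43.65 = 1,092.27 thousand (those not working and not actively searching are outside the labor force — including those who want a job but have given up searching).
Civilian working-age population = 1,958.48 + 1,092.27 = 3,050.75 thousand.
Unemployment rate = 246.49 / 1,958.48 = 12.59%.
Labor force participation rate = 1,958.48 / 3,050.75 = 64.20%.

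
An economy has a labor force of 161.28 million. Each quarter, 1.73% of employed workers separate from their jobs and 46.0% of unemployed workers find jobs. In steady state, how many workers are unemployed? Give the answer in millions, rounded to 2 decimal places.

About 5.85 million are unemployed in steady state.

Steady-state unemployment rate u* = s/(s+f) = 1.73/(1.73+46.0) = 0.036246.
Unemployed = u* × labor force = 0.036246 × 161.28 ≈ 5.85 million.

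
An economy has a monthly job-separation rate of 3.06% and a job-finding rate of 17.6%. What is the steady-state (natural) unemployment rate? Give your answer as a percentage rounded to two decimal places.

At steady state the flows balance: s·E = f·U, so U/(E+U) = s/(s+f).
u* = 3.06 / (3.06 + 17.6) = 3.06 / 20.66 = 14.81%.

Steady-state unemployment rate ≈ 14.81%.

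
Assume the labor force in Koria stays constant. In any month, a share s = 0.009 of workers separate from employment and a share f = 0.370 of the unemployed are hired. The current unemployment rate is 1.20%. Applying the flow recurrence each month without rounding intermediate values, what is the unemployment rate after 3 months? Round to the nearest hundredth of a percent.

Unemployment rate after three months ≈ 2.09%.

With a fixed labor force, u_{t+1} = u_t + s·(1−u_t) − f·u_t = u_t·(1−s−f) + s.
Here 1−s−f = 0.621 and s = 0.009.
u_1 = 0.012000 × 0.621 + 0.009 = 0.016452.
u_2 = 0.016452 × 0.621 + 0.009 = 0.019217.
u_3 = 0.019217 × 0.621 + 0.009 = 0.020934.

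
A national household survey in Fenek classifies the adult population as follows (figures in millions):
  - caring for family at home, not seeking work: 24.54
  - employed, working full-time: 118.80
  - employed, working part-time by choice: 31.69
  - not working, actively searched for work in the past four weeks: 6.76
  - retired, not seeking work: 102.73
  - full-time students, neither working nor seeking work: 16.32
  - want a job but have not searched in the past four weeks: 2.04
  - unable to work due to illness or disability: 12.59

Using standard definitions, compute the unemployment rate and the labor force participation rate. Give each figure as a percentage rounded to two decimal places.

Employed = 118.80 + 31.69 = 150.49 million.
Unemployed = 6.76 million.
Labor force = 150.49 + 6.76 = 157.25 million.
Not in labor force = 24.54 + 102.73 + 16.32 + 2.04 + 12.59 = 158.22 million (those not working and not actively searching are outside the labor force — including those who want a job but have given up searching).
Civilian working-age population = 157.25 + 158.22 = 315.47 million.
Unemployment rate = 6.76 / 157.25 = 4.30%.
Labor force participation rate = 157.25 / 315.47 = 49.85%.

Unemployment rate ≈ 4.30%; labor force participation rate ≈ 49.85%.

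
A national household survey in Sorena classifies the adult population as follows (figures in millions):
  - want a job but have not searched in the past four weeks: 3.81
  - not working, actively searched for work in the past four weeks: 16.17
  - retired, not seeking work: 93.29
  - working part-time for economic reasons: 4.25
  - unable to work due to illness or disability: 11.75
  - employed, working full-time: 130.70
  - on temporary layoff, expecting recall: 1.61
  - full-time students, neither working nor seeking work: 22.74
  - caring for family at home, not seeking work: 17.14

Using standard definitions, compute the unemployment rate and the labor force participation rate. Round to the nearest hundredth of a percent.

Unemployment rate ≈ 11.64%; labor force participation rate ≈ 50.66%.

Employed = 4.25 + 130.70 = 134.95 million (anyone who worked, including part-time for economic reasons, counts as employed).
Unemployed = 16.17 + 1.61 = 17.78 million (jobless and actively searching, or on temporary layoff).
Labor force = 134.95 + 17.78 = 152.73 million.
Not in labor force = 3.81 + 93.29 + 11.75 + 22.74 + 17.14 = 148.73 million (those not working and not actively searching are outside the labor force — including those who want a job but have given up searching).
Civilian working-age population = 152.73 + 148.73 = 301.46 million.
Unemployment rate = 17.78 / 152.73 = 11.64%.
Labor force participation rate = 152.73 / 301.46 = 50.66%.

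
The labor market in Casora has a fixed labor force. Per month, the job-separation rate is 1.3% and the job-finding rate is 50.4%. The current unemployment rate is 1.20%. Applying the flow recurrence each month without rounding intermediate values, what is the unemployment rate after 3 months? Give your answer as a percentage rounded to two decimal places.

Unemployment rate after three months ≈ 2.37%.

With a fixed labor force, u_{t+1} = u_t + s·(1−u_t) − f·u_t = u_t·(1−s−f) + s.
Here 1−s−f = 0.483 and s = 0.013.
u_1 = 0.012000 × 0.483 + 0.013 = 0.018796.
u_2 = 0.018796 × 0.483 + 0.013 = 0.022078.
u_3 = 0.022078 × 0.483 + 0.013 = 0.023664.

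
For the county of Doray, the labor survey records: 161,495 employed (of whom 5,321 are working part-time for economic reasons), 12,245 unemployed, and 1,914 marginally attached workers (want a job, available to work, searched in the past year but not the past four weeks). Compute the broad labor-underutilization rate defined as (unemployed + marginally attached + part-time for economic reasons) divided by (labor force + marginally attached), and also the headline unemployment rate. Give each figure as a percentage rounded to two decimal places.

Broad underutilization rate ≈ 11.09%; headline unemployment rate ≈ 7.05%.

Labor force = 161,495 + 12,245 = 173,740.
Numerator = 12,245 + 1,914 + 5,321 = 19,480.
Denominator = 173,740 + 1,914 = 175,654.
Broad rate = 19,480 / 175,654 = 11.09%.
Headline unemployment rate = 12,245 / 173,740 = 7.05%.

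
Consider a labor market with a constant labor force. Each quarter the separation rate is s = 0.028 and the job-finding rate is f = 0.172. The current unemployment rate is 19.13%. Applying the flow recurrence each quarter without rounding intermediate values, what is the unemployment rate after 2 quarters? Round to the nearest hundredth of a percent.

With a fixed labor force, u_{t+1} = u_t + s·(1−u_t) − f·u_t = u_t·(1−s−f) + s.
Here 1−s−f = 0.800 and s = 0.028.
u_1 = 0.191300 × 0.800 + 0.028 = 0.181040.
u_2 = 0.181040 × 0.800 + 0.028 = 0.172832.

Unemployment rate after two quarters ≈ 17.28%.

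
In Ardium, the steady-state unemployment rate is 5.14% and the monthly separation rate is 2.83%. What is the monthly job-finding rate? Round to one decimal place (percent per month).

Job-finding rate ≈ 52.2% per month.

From u* = s/(s+f): f = s·(1−u)/u.
f = 2.83 × (1 − 0.0514) / 0.0514 = 2.6845 / 0.0514 ≈ 52.2% per month.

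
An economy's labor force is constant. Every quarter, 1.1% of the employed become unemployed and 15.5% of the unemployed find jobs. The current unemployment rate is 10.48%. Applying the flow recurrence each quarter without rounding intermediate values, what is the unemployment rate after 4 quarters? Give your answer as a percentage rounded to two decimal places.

With a fixed labor force, u_{t+1} = u_t + s·(1−u_t) − f·u_t = u_t·(1−s−f) + s.
Here 1−s−f = 0.834 and s = 0.011.
u_1 = 0.104800 × 0.834 + 0.011 = 0.098403.
u_2 = 0.098403 × 0.834 + 0.011 = 0.093068.
u_3 = 0.093068 × 0.834 + 0.011 = 0.088619.
u_4 = 0.088619 × 0.834 + 0.011 = 0.084908.

Unemployment rate after four quarters ≈ 8.49%.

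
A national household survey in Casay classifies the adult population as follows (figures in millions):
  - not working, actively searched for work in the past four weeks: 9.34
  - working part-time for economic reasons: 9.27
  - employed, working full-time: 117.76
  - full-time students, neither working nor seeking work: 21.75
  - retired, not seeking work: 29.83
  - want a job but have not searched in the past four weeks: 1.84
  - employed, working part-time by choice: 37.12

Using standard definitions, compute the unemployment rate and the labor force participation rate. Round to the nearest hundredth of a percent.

Unemployment rate ≈ 5.38%; labor force participation rate ≈ 76.46%.

Employed = 9.27 + 117.76 + 37.12 = 164.15 million (anyone who worked, including part-time for economic reasons, counts as employed).
Unemployed = 9.34 million.
Labor force = 164.15 + 9.34 = 173.49 million.
Not in labor force = 21.75 + 29.83 + 1.84 = 53.42 million (those not working and not actively searching are outside the labor force — including those who want a job but have given up searching).
Civilian working-age population = 173.49 + 53.42 = 226.91 million.
Unemployment rate = 9.34 / 173.49 = 5.38%.
Labor force participation rate = 173.49 / 226.91 = 76.46%.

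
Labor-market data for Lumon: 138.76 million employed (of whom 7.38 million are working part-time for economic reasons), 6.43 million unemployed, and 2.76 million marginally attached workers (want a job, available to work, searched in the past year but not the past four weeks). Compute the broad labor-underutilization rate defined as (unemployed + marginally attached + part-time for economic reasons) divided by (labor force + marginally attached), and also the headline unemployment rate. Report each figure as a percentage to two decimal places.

Broad underutilization rate ≈ 11.20%; headline unemployment rate ≈ 4.43%.

Labor force = 138.76 + 6.43 = 145.19 million.
Numerator = 6.43 + 2.76 + 7.38 = 16.57 million.
Denominator = 145.19 + 2.76 = 147.95 million.
Broad rate = 16.57 / 147.95 = 11.20%.
Headline unemployment rate = 6.43 / 145.19 = 4.43%.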